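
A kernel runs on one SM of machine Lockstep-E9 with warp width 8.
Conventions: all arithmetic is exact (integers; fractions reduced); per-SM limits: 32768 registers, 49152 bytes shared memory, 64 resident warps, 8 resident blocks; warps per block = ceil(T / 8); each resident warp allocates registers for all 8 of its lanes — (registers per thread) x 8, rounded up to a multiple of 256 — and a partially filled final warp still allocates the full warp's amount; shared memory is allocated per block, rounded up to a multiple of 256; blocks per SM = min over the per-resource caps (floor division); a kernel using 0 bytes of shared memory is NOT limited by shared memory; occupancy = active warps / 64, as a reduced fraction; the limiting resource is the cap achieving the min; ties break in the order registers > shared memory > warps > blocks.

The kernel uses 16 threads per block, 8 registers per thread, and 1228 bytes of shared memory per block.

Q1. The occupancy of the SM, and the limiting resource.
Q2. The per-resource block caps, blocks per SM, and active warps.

Answer: occupancy 1/4, limited by blocks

registers: 64 blocks
shared memory: 38 blocks
warps: 32 blocks
blocks: 8 blocks

Answer: 8 blocks, 16 active warps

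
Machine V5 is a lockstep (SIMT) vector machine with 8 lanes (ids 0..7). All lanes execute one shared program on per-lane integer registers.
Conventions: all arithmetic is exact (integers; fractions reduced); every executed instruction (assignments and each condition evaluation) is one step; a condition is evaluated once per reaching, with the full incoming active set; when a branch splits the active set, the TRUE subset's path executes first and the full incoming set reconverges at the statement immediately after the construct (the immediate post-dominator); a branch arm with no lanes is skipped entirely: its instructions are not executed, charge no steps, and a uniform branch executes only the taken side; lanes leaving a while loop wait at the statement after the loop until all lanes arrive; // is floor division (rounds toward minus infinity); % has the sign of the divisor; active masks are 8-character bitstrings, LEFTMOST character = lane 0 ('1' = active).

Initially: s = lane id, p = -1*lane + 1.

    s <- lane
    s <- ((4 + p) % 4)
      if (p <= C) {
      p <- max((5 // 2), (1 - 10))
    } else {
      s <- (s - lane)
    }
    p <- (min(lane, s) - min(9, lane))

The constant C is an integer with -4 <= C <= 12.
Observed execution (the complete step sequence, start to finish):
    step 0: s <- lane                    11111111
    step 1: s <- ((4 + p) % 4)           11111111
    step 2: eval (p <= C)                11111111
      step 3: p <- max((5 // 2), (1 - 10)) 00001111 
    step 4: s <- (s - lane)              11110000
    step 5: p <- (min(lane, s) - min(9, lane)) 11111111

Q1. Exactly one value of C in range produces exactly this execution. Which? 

Answer: C = -3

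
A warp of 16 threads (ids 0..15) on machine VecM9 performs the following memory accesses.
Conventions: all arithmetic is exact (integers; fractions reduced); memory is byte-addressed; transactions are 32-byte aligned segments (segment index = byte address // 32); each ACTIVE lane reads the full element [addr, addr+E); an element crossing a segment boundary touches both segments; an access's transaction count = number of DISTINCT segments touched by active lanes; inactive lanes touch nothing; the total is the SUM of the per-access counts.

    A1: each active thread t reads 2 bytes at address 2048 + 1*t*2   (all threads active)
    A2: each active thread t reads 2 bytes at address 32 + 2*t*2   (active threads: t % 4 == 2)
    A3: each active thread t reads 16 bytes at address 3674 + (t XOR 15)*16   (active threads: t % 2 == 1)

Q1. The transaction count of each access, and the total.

A1: 1 transaction
A2: 2 transactions
A3: 9 transactions

Answer: 1,2,9; total 12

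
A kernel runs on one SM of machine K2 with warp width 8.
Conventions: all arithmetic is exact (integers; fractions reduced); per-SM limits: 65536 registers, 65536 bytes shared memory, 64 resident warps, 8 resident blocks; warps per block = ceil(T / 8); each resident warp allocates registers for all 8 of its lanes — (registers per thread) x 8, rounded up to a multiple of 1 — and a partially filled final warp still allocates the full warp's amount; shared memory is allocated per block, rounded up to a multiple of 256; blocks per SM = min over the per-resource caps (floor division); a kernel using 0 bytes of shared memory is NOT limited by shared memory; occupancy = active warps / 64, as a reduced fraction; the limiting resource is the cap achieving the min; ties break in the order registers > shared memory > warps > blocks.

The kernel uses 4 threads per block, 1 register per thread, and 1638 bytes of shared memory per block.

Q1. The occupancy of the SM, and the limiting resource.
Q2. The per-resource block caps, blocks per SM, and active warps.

Answer: occupancy 1/8, limited by blocks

registers: 8192 blocks
shared memory: 36 blocks
warps: 64 blocks
blocks: 8 blocks

Answer: 8 blocks, 8 active warps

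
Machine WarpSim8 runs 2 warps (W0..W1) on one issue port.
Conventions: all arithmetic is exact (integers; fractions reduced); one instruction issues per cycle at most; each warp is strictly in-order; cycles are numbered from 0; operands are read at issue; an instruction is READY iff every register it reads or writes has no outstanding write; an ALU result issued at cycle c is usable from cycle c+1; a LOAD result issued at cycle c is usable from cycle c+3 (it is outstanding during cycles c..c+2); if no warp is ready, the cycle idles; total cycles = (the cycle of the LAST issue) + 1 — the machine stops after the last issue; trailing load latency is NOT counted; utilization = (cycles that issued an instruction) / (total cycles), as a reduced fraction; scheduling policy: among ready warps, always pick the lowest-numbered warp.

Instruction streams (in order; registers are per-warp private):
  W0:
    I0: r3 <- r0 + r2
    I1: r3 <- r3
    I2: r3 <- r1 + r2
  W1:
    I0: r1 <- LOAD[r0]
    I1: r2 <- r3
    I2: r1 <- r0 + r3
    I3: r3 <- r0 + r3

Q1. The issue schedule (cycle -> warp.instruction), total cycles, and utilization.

cycle 0: W0.I0
cycle 1: W0.I1
cycle 2: W0.I2
cycle 3: W1.I0
cycle 4: W1.I1
cycle 5: idle
cycle 6: W1.I2
cycle 7: W1.I3

Answer: 8 cycles, utilization 7/8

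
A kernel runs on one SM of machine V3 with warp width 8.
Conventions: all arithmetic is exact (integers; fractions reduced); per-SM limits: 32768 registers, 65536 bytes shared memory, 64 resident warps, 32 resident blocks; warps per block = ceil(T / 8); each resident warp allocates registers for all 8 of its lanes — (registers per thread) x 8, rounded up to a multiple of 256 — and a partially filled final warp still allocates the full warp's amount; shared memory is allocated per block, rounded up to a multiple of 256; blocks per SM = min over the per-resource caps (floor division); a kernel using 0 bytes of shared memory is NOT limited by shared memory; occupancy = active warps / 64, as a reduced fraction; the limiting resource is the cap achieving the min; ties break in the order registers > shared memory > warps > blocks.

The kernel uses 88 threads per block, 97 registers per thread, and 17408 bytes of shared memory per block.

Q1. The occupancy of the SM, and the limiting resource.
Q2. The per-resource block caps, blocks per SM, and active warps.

Answer: occupancy 11/32, limited by registers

registers: 2 blocks
shared memory: 3 blocks
warps: 5 blocks
blocks: 32 blocks

Answer: 2 blocks, 22 active warps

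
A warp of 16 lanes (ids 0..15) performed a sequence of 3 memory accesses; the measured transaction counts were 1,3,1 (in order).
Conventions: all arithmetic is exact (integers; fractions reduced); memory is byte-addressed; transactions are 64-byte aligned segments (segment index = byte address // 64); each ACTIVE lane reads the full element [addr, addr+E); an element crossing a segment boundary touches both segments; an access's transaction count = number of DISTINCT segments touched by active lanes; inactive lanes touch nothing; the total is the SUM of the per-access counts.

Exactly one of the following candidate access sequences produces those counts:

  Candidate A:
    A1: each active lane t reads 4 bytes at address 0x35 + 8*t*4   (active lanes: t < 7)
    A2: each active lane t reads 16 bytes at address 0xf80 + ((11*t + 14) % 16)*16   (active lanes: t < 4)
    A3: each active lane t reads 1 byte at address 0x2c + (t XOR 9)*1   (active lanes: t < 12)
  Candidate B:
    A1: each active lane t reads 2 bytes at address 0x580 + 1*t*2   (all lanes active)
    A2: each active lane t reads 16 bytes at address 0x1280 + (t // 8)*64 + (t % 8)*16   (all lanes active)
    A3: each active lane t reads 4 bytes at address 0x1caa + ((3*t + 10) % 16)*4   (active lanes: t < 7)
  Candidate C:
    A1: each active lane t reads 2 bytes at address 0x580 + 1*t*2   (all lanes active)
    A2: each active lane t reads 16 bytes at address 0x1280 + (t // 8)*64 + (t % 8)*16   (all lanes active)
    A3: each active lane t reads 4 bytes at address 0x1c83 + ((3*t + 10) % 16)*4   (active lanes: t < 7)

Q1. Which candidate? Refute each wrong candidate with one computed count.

A: A1 gives 4 transactions, not 1
B: A3 gives 2 transactions, not 1
C: all counts match (1,3,1)

Answer: C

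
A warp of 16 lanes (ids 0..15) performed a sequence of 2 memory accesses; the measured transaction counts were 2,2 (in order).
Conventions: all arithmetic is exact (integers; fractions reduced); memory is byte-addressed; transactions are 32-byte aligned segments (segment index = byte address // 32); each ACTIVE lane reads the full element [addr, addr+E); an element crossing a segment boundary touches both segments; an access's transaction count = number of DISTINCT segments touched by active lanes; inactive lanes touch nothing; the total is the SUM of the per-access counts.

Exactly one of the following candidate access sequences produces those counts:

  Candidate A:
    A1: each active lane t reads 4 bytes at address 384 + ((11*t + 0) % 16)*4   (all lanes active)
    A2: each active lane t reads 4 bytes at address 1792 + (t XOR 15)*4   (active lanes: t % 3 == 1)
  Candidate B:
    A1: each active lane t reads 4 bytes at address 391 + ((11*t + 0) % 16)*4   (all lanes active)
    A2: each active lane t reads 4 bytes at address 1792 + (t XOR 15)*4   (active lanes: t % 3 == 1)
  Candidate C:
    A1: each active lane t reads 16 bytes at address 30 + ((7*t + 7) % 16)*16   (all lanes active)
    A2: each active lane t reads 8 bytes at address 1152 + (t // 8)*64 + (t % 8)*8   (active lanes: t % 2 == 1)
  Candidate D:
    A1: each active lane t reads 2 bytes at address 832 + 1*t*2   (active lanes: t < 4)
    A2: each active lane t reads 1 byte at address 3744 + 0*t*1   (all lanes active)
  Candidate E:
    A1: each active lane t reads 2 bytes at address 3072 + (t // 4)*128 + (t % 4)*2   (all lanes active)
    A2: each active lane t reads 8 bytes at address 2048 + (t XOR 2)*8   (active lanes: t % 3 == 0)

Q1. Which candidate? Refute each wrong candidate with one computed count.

B: A1 gives 3 transactions, not 2
C: A1 gives 9 transactions, not 2
D: A1 gives 1 transaction, not 2
E: A1 gives 4 transactions, not 2
A: all counts match (2,2)

Answer: A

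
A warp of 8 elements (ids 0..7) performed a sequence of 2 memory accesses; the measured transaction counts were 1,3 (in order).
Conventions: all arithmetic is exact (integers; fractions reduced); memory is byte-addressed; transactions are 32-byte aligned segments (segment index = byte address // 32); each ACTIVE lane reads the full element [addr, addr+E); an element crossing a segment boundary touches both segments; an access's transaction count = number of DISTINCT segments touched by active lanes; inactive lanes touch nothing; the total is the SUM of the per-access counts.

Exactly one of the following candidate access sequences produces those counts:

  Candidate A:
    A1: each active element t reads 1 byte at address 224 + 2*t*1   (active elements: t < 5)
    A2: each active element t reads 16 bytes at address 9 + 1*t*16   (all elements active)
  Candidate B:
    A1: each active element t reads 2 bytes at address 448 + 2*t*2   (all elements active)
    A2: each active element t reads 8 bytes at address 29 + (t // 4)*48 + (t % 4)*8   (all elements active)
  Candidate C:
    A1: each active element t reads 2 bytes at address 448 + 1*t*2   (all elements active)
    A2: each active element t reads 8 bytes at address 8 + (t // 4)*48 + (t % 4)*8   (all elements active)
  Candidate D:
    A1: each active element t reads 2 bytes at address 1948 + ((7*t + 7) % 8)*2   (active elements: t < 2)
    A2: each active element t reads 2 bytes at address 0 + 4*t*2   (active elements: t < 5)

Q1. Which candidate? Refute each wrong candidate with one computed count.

A: A2 gives 5 transactions, not 3
B: A2 gives 4 transactions, not 3
D: A2 gives 2 transactions, not 3
C: all counts match (1,3)

Answer: C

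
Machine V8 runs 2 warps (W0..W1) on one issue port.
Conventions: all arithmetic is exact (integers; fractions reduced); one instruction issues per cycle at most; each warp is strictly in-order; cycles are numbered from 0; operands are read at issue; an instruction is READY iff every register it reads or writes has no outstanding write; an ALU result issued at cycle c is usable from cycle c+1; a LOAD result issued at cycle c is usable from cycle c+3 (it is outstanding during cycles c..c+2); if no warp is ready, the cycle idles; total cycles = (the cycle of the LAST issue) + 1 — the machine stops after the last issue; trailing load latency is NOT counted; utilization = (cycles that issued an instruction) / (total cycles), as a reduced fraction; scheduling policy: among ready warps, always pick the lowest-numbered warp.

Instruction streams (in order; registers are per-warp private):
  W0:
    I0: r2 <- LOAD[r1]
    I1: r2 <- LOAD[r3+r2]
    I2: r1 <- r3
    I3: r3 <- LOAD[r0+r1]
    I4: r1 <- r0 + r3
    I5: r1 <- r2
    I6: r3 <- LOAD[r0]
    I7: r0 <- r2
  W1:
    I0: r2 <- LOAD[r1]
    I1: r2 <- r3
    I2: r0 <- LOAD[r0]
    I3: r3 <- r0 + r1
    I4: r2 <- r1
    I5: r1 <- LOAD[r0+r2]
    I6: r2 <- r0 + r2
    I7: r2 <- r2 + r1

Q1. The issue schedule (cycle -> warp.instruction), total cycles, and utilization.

cycle 0: W0.I0
cycle 1: W1.I0
cycle 2: idle
cycle 3: W0.I1
cycle 4: W0.I2
cycle 5: W0.I3
cycle 6: W1.I1
cycle 7: W1.I2
cycle 8: W0.I4
cycle 9: W0.I5
cycle 10: W0.I6
cycle 11: W0.I7
cycle 12: W1.I3
cycle 13: W1.I4
cycle 14: W1.I5
cycle 15: W1.I6
cycle 16: idle
cycle 17: W1.I7

Answer: 18 cycles, utilization 8/9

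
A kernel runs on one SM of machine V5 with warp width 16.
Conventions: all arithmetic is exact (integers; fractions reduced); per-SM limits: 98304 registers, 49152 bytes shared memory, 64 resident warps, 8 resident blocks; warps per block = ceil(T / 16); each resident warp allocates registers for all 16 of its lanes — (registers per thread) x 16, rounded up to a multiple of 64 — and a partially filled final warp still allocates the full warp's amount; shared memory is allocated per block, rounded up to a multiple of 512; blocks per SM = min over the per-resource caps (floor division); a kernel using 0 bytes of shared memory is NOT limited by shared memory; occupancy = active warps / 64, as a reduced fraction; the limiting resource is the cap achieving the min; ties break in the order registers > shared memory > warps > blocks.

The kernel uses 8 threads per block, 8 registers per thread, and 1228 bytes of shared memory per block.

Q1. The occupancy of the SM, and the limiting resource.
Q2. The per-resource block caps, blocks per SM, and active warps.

Answer: occupancy 1/8, limited by blocks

registers: 768 blocks
shared memory: 32 blocks
warps: 64 blocks
blocks: 8 blocks

Answer: 8 blocks, 8 active warps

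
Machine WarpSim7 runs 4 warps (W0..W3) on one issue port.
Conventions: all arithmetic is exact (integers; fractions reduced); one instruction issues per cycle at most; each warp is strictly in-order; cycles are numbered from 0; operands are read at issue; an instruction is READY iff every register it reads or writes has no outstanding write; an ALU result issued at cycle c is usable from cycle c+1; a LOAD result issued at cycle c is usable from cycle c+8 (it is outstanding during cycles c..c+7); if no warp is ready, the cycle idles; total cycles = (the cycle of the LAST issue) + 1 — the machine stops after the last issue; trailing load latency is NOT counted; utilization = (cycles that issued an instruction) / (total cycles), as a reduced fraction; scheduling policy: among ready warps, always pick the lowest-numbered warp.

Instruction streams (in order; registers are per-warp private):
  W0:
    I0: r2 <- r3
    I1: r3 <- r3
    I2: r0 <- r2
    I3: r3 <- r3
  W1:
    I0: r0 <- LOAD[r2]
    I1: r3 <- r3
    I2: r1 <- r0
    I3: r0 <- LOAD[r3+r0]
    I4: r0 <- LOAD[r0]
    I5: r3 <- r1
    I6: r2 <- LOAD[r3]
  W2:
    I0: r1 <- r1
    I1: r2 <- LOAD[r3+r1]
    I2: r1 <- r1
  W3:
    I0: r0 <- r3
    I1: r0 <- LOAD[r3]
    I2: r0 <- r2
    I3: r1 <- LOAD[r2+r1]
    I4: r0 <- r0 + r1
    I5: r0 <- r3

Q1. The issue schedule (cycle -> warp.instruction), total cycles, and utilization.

cycle 0: W0.I0
cycle 1: W0.I1
cycle 2: W0.I2
cycle 3: W0.I3
cycle 4: W1.I0
cycle 5: W1.I1
cycle 6: W2.I0
cycle 7: W2.I1
cycle 8: W2.I2
cycle 9: W3.I0
cycle 10: W3.I1
cycle 11: idle
cycle 12: W1.I2
cycle 13: W1.I3
cycle 14: idle
cycle 15: idle
cycle 16: idle
cycle 17: idle
cycle 18: W3.I2
cycle 19: W3.I3
cycle 20: idle
cycle 21: W1.I4
cycle 22: W1.I5
cycle 23: W1.I6
cycle 24: idle
cycle 25: idle
cycle 26: idle
cycle 27: W3.I4
cycle 28: W3.I5

Answer: 29 cycles, utilization 20/29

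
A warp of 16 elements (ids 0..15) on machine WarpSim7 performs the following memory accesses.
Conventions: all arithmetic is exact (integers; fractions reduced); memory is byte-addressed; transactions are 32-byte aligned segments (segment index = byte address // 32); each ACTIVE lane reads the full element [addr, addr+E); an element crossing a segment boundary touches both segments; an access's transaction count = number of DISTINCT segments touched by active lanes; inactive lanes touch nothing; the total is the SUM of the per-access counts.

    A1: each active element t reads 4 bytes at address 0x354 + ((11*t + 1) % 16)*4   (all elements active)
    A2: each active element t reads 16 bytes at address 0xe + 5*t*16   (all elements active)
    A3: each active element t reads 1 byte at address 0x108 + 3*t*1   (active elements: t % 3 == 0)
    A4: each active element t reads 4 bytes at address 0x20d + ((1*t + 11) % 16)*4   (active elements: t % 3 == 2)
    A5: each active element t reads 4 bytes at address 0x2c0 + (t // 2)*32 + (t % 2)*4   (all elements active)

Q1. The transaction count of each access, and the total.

A1: 3 transactions
A2: 24 transactions
A3: 2 transactions
A4: 3 transactions
A5: 8 transactions

Answer: 3,24,2,3,8; total 40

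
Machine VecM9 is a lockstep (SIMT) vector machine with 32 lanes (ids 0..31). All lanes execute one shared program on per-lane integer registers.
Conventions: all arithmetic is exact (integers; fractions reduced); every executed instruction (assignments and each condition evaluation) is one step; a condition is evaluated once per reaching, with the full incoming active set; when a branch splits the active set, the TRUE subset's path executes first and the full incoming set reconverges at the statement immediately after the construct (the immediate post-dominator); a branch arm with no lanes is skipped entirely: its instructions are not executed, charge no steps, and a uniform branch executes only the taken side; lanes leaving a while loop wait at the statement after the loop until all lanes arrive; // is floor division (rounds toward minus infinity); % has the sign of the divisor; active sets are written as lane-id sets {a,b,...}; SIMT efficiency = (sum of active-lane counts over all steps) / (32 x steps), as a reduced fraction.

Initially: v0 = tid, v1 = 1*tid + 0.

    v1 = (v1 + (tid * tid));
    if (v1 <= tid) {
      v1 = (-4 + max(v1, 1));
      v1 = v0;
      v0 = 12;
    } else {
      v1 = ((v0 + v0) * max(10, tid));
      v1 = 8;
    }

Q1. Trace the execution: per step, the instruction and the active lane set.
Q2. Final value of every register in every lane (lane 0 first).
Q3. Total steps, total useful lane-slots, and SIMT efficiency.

step 0: v1 <- (v1 + (tid * tid))     {0,1,2,3,4,5,6,7,8,9,10,11,12,13,14,15,16,17,18,19,20,21,22,23,24,25,26,27,28,29,30,31}
step 1: eval (v1 <= tid)             {0,1,2,3,4,5,6,7,8,9,10,11,12,13,14,15,16,17,18,19,20,21,22,23,24,25,26,27,28,29,30,31}
step 2: v1 <- (-4 + max(v1, 1))      {0}
step 3: v1 <- v0                     {0}
step 4: v0 <- 12                     {0}
step 5: v1 <- ((v0 + v0) * max(10, tid)) {1,2,3,4,5,6,7,8,9,10,11,12,13,14,15,16,17,18,19,20,21,22,23,24,25,26,27,28,29,30,31}
step 6: v1 <- 8                      {1,2,3,4,5,6,7,8,9,10,11,12,13,14,15,16,17,18,19,20,21,22,23,24,25,26,27,28,29,30,31}

Answer: 7 steps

v0: 12,1,2,3,4,5,6,7,8,9,10,11,12,13,14,15,16,17,18,19,20,21,22,23,24,25,26,27,28,29,30,31
v1: 0,8,8,8,8,8,8,8,8,8,8,8,8,8,8,8,8,8,8,8,8,8,8,8,8,8,8,8,8,8,8,8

steps = 7; useful = 129; efficiency = 129/224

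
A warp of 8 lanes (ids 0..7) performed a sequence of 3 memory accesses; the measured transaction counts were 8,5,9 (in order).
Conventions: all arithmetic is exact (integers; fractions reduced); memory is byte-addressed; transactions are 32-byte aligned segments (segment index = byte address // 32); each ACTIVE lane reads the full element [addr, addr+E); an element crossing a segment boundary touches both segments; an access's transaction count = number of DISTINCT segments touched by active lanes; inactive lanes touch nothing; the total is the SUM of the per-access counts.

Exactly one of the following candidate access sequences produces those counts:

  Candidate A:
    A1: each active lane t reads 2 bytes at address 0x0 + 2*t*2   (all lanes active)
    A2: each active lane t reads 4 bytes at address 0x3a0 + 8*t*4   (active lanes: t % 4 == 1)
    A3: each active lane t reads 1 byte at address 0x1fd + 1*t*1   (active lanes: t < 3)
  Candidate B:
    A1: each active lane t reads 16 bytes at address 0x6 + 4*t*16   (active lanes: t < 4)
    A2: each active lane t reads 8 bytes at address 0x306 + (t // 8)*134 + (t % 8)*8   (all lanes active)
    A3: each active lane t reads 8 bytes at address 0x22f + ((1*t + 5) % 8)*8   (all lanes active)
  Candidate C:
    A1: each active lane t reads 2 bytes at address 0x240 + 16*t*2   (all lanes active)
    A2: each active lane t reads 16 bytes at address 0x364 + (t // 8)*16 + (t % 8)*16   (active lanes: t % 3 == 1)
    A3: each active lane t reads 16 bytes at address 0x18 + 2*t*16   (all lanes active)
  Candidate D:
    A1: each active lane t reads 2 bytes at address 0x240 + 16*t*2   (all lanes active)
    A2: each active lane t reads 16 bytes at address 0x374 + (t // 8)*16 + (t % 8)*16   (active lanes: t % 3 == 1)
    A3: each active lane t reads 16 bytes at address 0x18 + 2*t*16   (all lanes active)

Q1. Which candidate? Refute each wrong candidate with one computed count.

A: A1 gives 1 transaction, not 8
B: A1 gives 4 transactions, not 8
D: A2 gives 4 transactions, not 5
C: all counts match (8,5,9)

Answer: C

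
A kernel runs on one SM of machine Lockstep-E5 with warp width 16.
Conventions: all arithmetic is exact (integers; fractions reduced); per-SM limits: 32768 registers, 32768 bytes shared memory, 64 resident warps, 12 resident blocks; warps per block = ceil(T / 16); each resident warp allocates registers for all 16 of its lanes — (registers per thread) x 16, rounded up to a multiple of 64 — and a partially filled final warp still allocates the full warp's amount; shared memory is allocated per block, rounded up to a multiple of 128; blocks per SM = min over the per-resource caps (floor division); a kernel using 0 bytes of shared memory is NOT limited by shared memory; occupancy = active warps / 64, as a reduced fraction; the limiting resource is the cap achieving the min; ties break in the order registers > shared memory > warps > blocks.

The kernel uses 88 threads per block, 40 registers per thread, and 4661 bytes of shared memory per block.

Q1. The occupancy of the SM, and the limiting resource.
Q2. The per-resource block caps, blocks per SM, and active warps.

Answer: occupancy 9/16, limited by shared memory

registers: 8 blocks
shared memory: 6 blocks
warps: 10 blocks
blocks: 12 blocks

Answer: 6 blocks, 36 active warps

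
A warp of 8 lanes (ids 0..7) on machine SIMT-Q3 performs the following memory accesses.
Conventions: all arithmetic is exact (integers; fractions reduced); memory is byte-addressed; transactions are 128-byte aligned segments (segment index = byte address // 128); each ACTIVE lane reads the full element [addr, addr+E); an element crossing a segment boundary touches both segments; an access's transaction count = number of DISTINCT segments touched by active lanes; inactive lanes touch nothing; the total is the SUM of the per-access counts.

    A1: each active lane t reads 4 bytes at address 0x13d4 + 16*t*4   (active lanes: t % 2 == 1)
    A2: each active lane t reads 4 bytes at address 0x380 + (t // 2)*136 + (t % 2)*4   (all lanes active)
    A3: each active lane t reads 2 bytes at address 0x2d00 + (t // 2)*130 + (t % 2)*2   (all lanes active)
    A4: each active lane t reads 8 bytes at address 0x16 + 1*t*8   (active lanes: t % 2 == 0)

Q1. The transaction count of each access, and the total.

A1: 4 transactions
A2: 4 transactions
A3: 4 transactions
A4: 1 transaction

Answer: 4,4,4,1; total 13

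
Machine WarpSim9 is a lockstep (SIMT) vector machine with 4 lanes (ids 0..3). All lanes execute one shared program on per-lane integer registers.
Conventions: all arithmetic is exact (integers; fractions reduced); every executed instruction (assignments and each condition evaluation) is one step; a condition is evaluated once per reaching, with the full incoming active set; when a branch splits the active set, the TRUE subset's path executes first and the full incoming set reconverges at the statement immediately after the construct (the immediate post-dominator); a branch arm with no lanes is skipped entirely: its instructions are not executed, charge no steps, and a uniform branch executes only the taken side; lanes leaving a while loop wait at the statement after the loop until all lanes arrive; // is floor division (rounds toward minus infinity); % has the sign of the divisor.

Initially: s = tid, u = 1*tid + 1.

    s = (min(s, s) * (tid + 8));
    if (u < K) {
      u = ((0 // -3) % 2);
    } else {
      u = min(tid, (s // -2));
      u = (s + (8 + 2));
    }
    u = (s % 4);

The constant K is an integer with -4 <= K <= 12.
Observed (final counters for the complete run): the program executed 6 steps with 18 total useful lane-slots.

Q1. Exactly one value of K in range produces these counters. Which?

Answer: K = 3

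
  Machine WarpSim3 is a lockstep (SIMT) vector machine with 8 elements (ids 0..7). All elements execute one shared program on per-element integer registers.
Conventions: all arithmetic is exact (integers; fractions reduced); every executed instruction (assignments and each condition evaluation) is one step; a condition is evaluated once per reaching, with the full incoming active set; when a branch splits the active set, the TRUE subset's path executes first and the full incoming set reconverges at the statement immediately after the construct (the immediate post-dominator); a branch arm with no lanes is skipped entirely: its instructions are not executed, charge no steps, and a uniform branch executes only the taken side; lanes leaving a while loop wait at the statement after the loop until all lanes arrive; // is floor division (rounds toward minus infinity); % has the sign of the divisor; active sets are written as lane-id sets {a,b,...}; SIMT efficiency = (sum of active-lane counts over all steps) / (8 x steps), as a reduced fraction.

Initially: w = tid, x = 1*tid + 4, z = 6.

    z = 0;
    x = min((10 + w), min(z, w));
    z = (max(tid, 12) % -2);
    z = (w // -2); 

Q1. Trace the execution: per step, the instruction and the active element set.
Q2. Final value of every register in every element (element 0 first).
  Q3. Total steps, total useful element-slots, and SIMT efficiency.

step 0: z <- 0                       {0,1,2,3,4,5,6,7}
step 1: x <- min((10 + w), min(z, w)) {0,1,2,3,4,5,6,7}
step 2: z <- (max(tid, 12) % -2)     {0,1,2,3,4,5,6,7}
step 3: z <- (w // -2)               {0,1,2,3,4,5,6,7}

Answer: 4 steps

w: 0,1,2,3,4,5,6,7
x: 0,0,0,0,0,0,0,0
z: 0,-1,-1,-2,-2,-3,-3,-4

steps = 4; useful = 32; efficiency = 32/32 = 1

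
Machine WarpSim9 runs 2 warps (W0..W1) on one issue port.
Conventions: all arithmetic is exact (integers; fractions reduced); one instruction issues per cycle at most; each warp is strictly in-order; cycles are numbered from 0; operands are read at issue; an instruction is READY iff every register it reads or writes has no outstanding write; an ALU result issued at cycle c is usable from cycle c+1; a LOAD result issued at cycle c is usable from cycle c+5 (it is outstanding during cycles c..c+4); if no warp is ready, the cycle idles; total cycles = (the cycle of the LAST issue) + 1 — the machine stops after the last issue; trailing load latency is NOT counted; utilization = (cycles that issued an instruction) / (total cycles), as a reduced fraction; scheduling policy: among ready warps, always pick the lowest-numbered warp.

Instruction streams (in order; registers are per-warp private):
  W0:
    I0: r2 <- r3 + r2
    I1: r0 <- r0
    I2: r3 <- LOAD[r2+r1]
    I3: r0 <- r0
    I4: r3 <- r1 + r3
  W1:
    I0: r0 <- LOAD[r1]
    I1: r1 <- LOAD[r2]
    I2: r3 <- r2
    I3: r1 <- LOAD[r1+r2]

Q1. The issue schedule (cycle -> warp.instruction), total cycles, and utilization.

cycle 0: W0.I0
cycle 1: W0.I1
cycle 2: W0.I2
cycle 3: W0.I3
cycle 4: W1.I0
cycle 5: W1.I1
cycle 6: W1.I2
cycle 7: W0.I4
cycle 8: idle
cycle 9: idle
cycle 10: W1.I3

Answer: 11 cycles, utilization 9/11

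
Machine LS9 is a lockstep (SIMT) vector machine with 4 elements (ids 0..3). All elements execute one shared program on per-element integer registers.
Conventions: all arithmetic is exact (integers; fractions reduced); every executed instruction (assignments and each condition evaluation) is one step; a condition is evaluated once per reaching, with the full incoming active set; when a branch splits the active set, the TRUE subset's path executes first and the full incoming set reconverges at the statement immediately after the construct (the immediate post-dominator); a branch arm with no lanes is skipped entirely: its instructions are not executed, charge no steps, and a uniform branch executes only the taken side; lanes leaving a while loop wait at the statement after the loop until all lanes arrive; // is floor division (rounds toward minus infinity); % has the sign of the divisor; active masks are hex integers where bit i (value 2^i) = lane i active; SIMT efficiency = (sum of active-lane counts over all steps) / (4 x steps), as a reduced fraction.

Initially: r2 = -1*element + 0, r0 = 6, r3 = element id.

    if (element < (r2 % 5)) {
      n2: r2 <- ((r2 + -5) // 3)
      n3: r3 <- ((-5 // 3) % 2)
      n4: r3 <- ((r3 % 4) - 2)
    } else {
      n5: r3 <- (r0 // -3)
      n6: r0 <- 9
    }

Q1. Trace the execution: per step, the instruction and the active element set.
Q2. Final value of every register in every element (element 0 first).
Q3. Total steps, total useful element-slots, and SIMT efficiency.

step 0: eval (element < (r2 % 5))    0xf
step 1: r2 <- ((r2 + -5) // 3)       0x6
step 2: r3 <- ((-5 // 3) % 2)        0x6
step 3: r3 <- ((r3 % 4) - 2)         0x6
step 4: r3 <- (r0 // -3)             0x9
step 5: r0 <- 9                      0x9

Answer: 6 steps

r2: 0,-2,-3,-3
r0: 9,6,6,9
r3: -2,-2,-2,-2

steps = 6; useful = 14; efficiency = 14/24 = 7/12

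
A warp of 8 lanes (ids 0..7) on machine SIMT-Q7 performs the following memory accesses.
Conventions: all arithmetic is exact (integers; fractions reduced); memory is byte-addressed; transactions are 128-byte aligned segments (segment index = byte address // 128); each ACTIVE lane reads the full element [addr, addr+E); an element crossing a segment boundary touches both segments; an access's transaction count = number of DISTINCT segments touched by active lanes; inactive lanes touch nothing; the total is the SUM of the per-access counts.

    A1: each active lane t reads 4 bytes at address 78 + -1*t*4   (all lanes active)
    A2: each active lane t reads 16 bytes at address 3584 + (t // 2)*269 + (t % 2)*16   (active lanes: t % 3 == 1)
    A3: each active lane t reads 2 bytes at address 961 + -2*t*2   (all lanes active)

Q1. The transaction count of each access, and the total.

A1: 1 transaction
A2: 3 transactions
A3: 1 transaction

Answer: 1,3,1; total 5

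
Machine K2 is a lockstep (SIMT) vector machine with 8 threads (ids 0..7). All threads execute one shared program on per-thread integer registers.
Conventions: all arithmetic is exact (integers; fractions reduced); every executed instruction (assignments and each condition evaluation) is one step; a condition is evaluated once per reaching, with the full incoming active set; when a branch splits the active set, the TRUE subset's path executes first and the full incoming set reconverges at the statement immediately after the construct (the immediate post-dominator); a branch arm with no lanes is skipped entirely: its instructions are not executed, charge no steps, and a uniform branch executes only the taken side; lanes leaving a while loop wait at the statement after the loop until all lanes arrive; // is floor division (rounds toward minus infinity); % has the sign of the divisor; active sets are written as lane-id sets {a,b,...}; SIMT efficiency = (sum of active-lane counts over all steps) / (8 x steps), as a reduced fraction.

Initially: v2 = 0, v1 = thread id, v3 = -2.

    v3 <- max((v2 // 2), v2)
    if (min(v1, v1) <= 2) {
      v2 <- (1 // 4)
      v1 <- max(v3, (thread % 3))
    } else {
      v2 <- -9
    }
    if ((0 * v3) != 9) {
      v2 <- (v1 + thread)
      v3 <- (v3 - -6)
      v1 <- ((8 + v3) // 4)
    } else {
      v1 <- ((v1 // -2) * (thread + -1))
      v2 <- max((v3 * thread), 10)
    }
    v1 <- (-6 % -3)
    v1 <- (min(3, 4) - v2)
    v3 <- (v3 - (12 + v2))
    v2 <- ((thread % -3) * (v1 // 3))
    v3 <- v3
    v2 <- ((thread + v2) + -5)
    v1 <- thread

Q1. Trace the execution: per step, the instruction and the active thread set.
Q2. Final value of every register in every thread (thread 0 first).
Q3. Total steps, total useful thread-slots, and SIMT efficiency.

step 0: v3 <- max((v2 // 2), v2)     {0,1,2,3,4,5,6,7}
step 1: eval (min(v1, v1) <= 2)      {0,1,2,3,4,5,6,7}
step 2: v2 <- (1 // 4)               {0,1,2}
step 3: v1 <- max(v3, (thread % 3))  {0,1,2}
step 4: v2 <- -9                     {3,4,5,6,7}
step 5: eval ((0 * v3) != 9)         {0,1,2,3,4,5,6,7}
step 6: v2 <- (v1 + thread)          {0,1,2,3,4,5,6,7}
step 7: v3 <- (v3 - -6)              {0,1,2,3,4,5,6,7}
step 8: v1 <- ((8 + v3) // 4)        {0,1,2,3,4,5,6,7}
step 9: v1 <- (-6 % -3)              {0,1,2,3,4,5,6,7}
step 10: v1 <- (min(3, 4) - v2)       {0,1,2,3,4,5,6,7}
step 11: v3 <- (v3 - (12 + v2))       {0,1,2,3,4,5,6,7}
step 12: v2 <- ((thread % -3) * (v1 // 3)) {0,1,2,3,4,5,6,7}
step 13: v3 <- v3                     {0,1,2,3,4,5,6,7}
step 14: v2 <- ((thread + v2) + -5)   {0,1,2,3,4,5,6,7}
step 15: v1 <- thread                 {0,1,2,3,4,5,6,7}

Answer: 16 steps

v2: -5,-4,-2,-2,3,3,1,10
v1: 0,1,2,3,4,5,6,7
v3: -6,-8,-10,-12,-14,-16,-18,-20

steps = 16; useful = 115; efficiency = 115/128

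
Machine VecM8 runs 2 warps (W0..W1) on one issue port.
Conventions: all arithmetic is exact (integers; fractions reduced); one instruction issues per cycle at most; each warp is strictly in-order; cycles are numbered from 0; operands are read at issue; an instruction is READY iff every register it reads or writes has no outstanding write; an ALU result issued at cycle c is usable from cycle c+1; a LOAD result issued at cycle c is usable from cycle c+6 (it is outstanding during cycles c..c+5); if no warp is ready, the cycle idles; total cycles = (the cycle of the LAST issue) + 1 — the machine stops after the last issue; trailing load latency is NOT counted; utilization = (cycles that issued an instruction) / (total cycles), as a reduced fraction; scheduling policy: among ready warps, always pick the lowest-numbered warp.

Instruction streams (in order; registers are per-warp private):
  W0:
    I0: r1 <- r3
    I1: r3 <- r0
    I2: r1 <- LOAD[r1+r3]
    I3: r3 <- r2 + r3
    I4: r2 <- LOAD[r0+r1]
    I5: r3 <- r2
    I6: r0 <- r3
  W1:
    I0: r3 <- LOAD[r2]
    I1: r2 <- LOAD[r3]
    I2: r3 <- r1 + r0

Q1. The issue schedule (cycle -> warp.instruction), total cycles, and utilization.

cycle 0: W0.I0
cycle 1: W0.I1
cycle 2: W0.I2
cycle 3: W0.I3
cycle 4: W1.I0
cycle 5: idle
cycle 6: idle
cycle 7: idle
cycle 8: W0.I4
cycle 9: idle
cycle 10: W1.I1
cycle 11: W1.I2
cycle 12: idle
cycle 13: idle
cycle 14: W0.I5
cycle 15: W0.I6

Answer: 16 cycles, utilization 5/8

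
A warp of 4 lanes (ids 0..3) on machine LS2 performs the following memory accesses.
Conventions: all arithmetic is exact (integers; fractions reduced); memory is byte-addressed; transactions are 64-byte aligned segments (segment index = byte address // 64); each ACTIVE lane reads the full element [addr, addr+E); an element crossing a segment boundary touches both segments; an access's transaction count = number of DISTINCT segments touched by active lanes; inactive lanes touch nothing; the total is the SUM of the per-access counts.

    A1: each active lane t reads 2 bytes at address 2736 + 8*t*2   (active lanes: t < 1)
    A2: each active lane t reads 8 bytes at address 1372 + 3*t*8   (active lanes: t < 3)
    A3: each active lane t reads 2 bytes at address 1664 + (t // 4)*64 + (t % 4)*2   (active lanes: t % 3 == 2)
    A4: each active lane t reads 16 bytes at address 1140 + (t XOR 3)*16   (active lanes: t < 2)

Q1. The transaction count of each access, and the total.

A1: 1 transaction
A2: 2 transactions
A3: 1 transaction
A4: 1 transaction

Answer: 1,2,1,1; total 5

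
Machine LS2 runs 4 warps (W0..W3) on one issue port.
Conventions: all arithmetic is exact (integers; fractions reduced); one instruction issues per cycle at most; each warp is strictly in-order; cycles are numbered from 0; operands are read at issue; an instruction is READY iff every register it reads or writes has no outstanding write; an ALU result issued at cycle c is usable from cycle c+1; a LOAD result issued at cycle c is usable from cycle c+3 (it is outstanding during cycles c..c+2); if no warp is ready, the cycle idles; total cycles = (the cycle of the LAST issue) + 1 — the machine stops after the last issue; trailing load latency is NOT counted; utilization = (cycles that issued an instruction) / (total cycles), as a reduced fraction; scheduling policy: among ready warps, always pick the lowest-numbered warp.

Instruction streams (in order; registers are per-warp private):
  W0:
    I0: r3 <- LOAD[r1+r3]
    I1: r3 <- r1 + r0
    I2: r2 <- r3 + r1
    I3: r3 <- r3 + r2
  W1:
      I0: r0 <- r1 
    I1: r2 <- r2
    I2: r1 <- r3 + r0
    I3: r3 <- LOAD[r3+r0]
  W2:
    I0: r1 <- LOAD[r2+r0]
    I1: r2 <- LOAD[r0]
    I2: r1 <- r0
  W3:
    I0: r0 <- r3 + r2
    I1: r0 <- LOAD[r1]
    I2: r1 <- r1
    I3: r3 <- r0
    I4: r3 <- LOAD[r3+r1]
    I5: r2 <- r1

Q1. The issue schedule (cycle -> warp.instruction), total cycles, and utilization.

cycle 0: W0.I0
cycle 1: W1.I0
cycle 2: W1.I1
cycle 3: W0.I1
cycle 4: W0.I2
cycle 5: W0.I3
cycle 6: W1.I2
cycle 7: W1.I3
cycle 8: W2.I0
cycle 9: W2.I1
cycle 10: W3.I0
cycle 11: W2.I2
cycle 12: W3.I1
cycle 13: W3.I2
cycle 14: idle
cycle 15: W3.I3
cycle 16: W3.I4
cycle 17: W3.I5

Answer: 18 cycles, utilization 17/18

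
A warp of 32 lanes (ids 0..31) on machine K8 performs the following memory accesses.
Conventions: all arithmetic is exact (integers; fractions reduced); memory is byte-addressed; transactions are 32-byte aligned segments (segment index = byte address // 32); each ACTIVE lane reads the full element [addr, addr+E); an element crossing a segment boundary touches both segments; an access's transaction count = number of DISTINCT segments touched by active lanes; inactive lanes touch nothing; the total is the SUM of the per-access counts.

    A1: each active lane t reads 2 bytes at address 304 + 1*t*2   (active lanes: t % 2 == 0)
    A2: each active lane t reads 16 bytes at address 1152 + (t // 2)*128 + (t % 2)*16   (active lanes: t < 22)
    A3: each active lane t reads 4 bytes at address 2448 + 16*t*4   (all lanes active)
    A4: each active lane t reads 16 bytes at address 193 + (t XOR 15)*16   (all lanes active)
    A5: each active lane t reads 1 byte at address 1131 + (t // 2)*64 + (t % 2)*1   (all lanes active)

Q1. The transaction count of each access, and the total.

A1: 3 transactions
A2: 11 transactions
A3: 32 transactions
A4: 17 transactions
A5: 16 transactions

Answer: 3,11,32,17,16; total 79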